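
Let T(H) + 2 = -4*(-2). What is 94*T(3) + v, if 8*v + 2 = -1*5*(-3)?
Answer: 4525/8 ≈ 565.63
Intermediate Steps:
T(H) = 6 (T(H) = -2 - 4*(-2) = -2 + 8 = 6)
v = 13/8 (v = -1/4 + (-1*5*(-3))/8 = -1/4 + (-5*(-3))/8 = -1/4 + (1/8)*15 = -1/4 + 15/8 = 13/8 ≈ 1.6250)
94*T(3) + v = 94*6 + 13/8 = 564 + 13/8 = 4525/8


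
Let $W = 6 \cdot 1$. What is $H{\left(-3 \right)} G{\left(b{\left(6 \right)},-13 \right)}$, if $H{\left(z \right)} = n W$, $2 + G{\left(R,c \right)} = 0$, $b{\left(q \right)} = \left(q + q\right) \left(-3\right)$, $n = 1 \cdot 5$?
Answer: $-60$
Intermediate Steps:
$n = 5$
$b{\left(q \right)} = - 6 q$ ($b{\left(q \right)} = 2 q \left(-3\right) = - 6 q$)
$W = 6$
$G{\left(R,c \right)} = -2$ ($G{\left(R,c \right)} = -2 + 0 = -2$)
$H{\left(z \right)} = 30$ ($H{\left(z \right)} = 5 \cdot 6 = 30$)
$H{\left(-3 \right)} G{\left(b{\left(6 \right)},-13 \right)} = 30 \left(-2\right) = -60$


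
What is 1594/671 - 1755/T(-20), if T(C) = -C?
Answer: -229145/2684 ≈ -85.374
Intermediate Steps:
1594/671 - 1755/T(-20) = 1594/671 - 1755/((-1*(-20))) = 1594*(1/671) - 1755/20 = 1594/671 - 1755*1/20 = 1594/671 - 351/4 = -229145/2684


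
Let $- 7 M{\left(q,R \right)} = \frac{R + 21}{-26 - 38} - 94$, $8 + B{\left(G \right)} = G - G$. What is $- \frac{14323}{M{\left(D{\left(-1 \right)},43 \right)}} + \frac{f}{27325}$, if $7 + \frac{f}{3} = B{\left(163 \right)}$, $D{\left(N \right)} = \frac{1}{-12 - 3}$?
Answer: $- \frac{109585444}{103835} \approx -1055.4$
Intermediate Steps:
$D{\left(N \right)} = - \frac{1}{15}$ ($D{\left(N \right)} = \frac{1}{-15} = - \frac{1}{15}$)
$B{\left(G \right)} = -8$ ($B{\left(G \right)} = -8 + \left(G - G\right) = -8 + 0 = -8$)
$f = -45$ ($f = -21 + 3 \left(-8\right) = -21 - 24 = -45$)
$M{\left(q,R \right)} = \frac{6037}{448} + \frac{R}{448}$ ($M{\left(q,R \right)} = - \frac{\frac{R + 21}{-26 - 38} - 94}{7} = - \frac{\frac{21 + R}{-64} - 94}{7} = - \frac{\left(21 + R\right) \left(- \frac{1}{64}\right) - 94}{7} = - \frac{\left(- \frac{21}{64} - \frac{R}{64}\right) - 94}{7} = - \frac{- \frac{6037}{64} - \frac{R}{64}}{7} = \frac{6037}{448} + \frac{R}{448}$)
$- \frac{14323}{M{\left(D{\left(-1 \right)},43 \right)}} + \frac{f}{27325} = - \frac{14323}{\frac{6037}{448} + \frac{1}{448} \cdot 43} - \frac{45}{27325} = - \frac{14323}{\frac{6037}{448} + \frac{43}{448}} - \frac{9}{5465} = - \frac{14323}{\frac{95}{7}} - \frac{9}{5465} = \left(-14323\right) \frac{7}{95} - \frac{9}{5465} = - \frac{100261}{95} - \frac{9}{5465} = - \frac{109585444}{103835}$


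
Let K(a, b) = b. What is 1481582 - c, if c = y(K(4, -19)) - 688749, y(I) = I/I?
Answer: 2170330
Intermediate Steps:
y(I) = 1
c = -688748 (c = 1 - 688749 = -688748)
1481582 - c = 1481582 - 1*(-688748) = 1481582 + 688748 = 2170330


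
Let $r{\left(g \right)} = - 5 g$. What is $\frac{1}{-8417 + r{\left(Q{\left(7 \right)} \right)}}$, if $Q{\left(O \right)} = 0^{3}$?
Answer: $- \frac{1}{8417} \approx -0.00011881$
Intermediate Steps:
$Q{\left(O \right)} = 0$
$\frac{1}{-8417 + r{\left(Q{\left(7 \right)} \right)}} = \frac{1}{-8417 - 0} = \frac{1}{-8417 + 0} = \frac{1}{-8417} = - \frac{1}{8417}$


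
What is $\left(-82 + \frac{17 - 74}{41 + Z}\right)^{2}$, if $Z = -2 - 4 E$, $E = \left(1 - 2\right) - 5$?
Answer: $\frac{3031081}{441} \approx 6873.2$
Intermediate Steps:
$E = -6$ ($E = -1 - 5 = -6$)
$Z = 22$ ($Z = -2 - -24 = -2 + 24 = 22$)
$\left(-82 + \frac{17 - 74}{41 + Z}\right)^{2} = \left(-82 + \frac{17 - 74}{41 + 22}\right)^{2} = \left(-82 - \frac{57}{63}\right)^{2} = \left(-82 - \frac{19}{21}\right)^{2} = \left(- \frac{1741}{21}\right)^{2} = \frac{3031081}{441}$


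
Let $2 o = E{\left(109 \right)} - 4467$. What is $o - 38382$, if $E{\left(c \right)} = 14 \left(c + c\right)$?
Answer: $- \frac{78179}{2} \approx -39090.0$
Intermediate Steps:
$E{\left(c \right)} = 28 c$ ($E{\left(c \right)} = 14 \cdot 2 c = 28 c$)
$o = - \frac{1415}{2}$ ($o = \frac{28 \cdot 109 - 4467}{2} = \frac{3052 - 4467}{2} = \frac{1}{2} \left(-1415\right) = - \frac{1415}{2} \approx -707.5$)
$o - 38382 = - \frac{1415}{2} - 38382 = - \frac{78179}{2}$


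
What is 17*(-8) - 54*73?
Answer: -4078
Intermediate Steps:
17*(-8) - 54*73 = -136 - 3942 = -4078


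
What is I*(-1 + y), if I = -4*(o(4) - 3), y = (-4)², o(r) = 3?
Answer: 0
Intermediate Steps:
y = 16
I = 0 (I = -4*(3 - 3) = -4*0 = 0)
I*(-1 + y) = 0*(-1 + 16) = 0*15 = 0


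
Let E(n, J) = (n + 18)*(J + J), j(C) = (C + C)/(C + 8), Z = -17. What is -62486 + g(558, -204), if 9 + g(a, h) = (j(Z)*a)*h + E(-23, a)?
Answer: -498107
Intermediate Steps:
j(C) = 2*C/(8 + C) (j(C) = (2*C)/(8 + C) = 2*C/(8 + C))
E(n, J) = 2*J*(18 + n) (E(n, J) = (18 + n)*(2*J) = 2*J*(18 + n))
g(a, h) = -9 - 10*a + 34*a*h/9 (g(a, h) = -9 + (((2*(-17)/(8 - 17))*a)*h + 2*a*(18 - 23)) = -9 + (((2*(-17)/(-9))*a)*h + 2*a*(-5)) = -9 + (((2*(-17)*(-1/9))*a)*h - 10*a) = -9 + ((34*a/9)*h - 10*a) = -9 + (34*a*h/9 - 10*a) = -9 + (-10*a + 34*a*h/9) = -9 - 10*a + 34*a*h/9)
-62486 + g(558, -204) = -62486 + (-9 - 10*558 + (34/9)*558*(-204)) = -62486 + (-9 - 5580 - 430032) = -62486 - 435621 = -498107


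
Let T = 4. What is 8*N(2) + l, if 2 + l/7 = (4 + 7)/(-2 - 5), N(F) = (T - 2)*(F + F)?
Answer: 39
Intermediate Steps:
N(F) = 4*F (N(F) = (4 - 2)*(F + F) = 2*(2*F) = 4*F)
l = -25 (l = -14 + 7*((4 + 7)/(-2 - 5)) = -14 + 7*(11/(-7)) = -14 + 7*(11*(-⅐)) = -14 + 7*(-11/7) = -14 - 11 = -25)
8*N(2) + l = 8*(4*2) - 25 = 8*8 - 25 = 64 - 25 = 39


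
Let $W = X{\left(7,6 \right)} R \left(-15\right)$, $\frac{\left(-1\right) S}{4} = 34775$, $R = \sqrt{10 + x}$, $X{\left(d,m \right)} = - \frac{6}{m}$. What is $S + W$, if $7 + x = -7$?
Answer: $-139100 + 30 i \approx -1.391 \cdot 10^{5} + 30.0 i$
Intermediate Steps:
$x = -14$ ($x = -7 - 7 = -14$)
$R = 2 i$ ($R = \sqrt{10 - 14} = \sqrt{-4} = 2 i \approx 2.0 i$)
$S = -139100$ ($S = \left(-4\right) 34775 = -139100$)
$W = 30 i$ ($W = - \frac{6}{6} \cdot 2 i \left(-15\right) = \left(-6\right) \frac{1}{6} \cdot 2 i \left(-15\right) = - 2 i \left(-15\right) = 30 i \approx 30.0 i$)
$S + W = -139100 + 30 i$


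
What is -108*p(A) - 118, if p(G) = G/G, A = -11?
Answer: -226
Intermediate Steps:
p(G) = 1
-108*p(A) - 118 = -108*1 - 118 = -108 - 118 = -226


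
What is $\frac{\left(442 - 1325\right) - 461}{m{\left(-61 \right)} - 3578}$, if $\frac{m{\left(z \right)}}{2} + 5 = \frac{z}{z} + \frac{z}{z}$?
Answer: $\frac{3}{8} \approx 0.375$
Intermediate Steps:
$m{\left(z \right)} = -6$ ($m{\left(z \right)} = -10 + 2 \left(\frac{z}{z} + \frac{z}{z}\right) = -10 + 2 \left(1 + 1\right) = -10 + 2 \cdot 2 = -10 + 4 = -6$)
$\frac{\left(442 - 1325\right) - 461}{m{\left(-61 \right)} - 3578} = \frac{\left(442 - 1325\right) - 461}{-6 - 3578} = \frac{-883 - 461}{-3584} = \left(-1344\right) \left(- \frac{1}{3584}\right) = \frac{3}{8}$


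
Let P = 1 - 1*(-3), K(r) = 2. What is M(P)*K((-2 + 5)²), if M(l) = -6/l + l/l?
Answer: -1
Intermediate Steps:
P = 4 (P = 1 + 3 = 4)
M(l) = 1 - 6/l (M(l) = -6/l + 1 = 1 - 6/l)
M(P)*K((-2 + 5)²) = ((-6 + 4)/4)*2 = ((¼)*(-2))*2 = -½*2 = -1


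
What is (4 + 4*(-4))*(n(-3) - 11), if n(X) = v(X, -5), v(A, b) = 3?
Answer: 96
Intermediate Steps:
n(X) = 3
(4 + 4*(-4))*(n(-3) - 11) = (4 + 4*(-4))*(3 - 11) = (4 - 16)*(-8) = -12*(-8) = 96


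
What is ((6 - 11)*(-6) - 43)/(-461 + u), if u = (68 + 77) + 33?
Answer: 13/283 ≈ 0.045936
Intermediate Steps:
u = 178 (u = 145 + 33 = 178)
((6 - 11)*(-6) - 43)/(-461 + u) = ((6 - 11)*(-6) - 43)/(-461 + 178) = (-5*(-6) - 43)/(-283) = (30 - 43)*(-1/283) = -13*(-1/283) = 13/283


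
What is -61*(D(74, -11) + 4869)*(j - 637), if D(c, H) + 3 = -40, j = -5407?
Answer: 1779268984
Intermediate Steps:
D(c, H) = -43 (D(c, H) = -3 - 40 = -43)
-61*(D(74, -11) + 4869)*(j - 637) = -61*(-43 + 4869)*(-5407 - 637) = -294386*(-6044) = -61*(-29168344) = 1779268984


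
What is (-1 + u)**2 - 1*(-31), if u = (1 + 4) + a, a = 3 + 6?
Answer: 200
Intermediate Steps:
a = 9
u = 14 (u = (1 + 4) + 9 = 5 + 9 = 14)
(-1 + u)**2 - 1*(-31) = (-1 + 14)**2 - 1*(-31) = 13**2 + 31 = 169 + 31 = 200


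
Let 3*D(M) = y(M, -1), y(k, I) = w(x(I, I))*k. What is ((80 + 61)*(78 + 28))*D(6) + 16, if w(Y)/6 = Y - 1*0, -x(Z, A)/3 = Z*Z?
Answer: -538040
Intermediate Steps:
x(Z, A) = -3*Z² (x(Z, A) = -3*Z*Z = -3*Z²)
w(Y) = 6*Y (w(Y) = 6*(Y - 1*0) = 6*(Y + 0) = 6*Y)
y(k, I) = -18*k*I² (y(k, I) = (6*(-3*I²))*k = (-18*I²)*k = -18*k*I²)
D(M) = -6*M (D(M) = (-18*M*(-1)²)/3 = (-18*M*1)/3 = (-18*M)/3 = -6*M)
((80 + 61)*(78 + 28))*D(6) + 16 = ((80 + 61)*(78 + 28))*(-6*6) + 16 = (141*106)*(-36) + 16 = 14946*(-36) + 16 = -538056 + 16 = -538040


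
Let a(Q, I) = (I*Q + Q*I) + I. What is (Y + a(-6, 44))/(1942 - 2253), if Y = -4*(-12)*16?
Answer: -284/311 ≈ -0.91318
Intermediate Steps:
Y = 768 (Y = 48*16 = 768)
a(Q, I) = I + 2*I*Q (a(Q, I) = (I*Q + I*Q) + I = 2*I*Q + I = I + 2*I*Q)
(Y + a(-6, 44))/(1942 - 2253) = (768 + 44*(1 + 2*(-6)))/(1942 - 2253) = (768 + 44*(1 - 12))/(-311) = (768 + 44*(-11))*(-1/311) = (768 - 484)*(-1/311) = 284*(-1/311) = -284/311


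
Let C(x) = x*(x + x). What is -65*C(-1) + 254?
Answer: 124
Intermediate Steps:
C(x) = 2*x**2 (C(x) = x*(2*x) = 2*x**2)
-65*C(-1) + 254 = -130*(-1)**2 + 254 = -130 + 254 = 124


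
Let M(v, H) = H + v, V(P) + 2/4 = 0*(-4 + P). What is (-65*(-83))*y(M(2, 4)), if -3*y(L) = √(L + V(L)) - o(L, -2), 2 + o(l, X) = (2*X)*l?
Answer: -140270/3 - 5395*√22/6 ≈ -50974.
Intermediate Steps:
V(P) = -½ (V(P) = -½ + 0*(-4 + P) = -½ + 0 = -½)
o(l, X) = -2 + 2*X*l (o(l, X) = -2 + (2*X)*l = -2 + 2*X*l)
y(L) = -⅔ - 4*L/3 - √(-½ + L)/3 (y(L) = -(√(L - ½) - (-2 + 2*(-2)*L))/3 = -(√(-½ + L) - (-2 - 4*L))/3 = -(√(-½ + L) + (2 + 4*L))/3 = -(2 + √(-½ + L) + 4*L)/3 = -⅔ - 4*L/3 - √(-½ + L)/3)
(-65*(-83))*y(M(2, 4)) = (-65*(-83))*(-⅔ - 4*(4 + 2)/3 - √(-2 + 4*(4 + 2))/6) = 5395*(-⅔ - 4/3*6 - √(-2 + 4*6)/6) = 5395*(-⅔ - 8 - √(-2 + 24)/6) = 5395*(-⅔ - 8 - √22/6) = 5395*(-26/3 - √22/6) = -140270/3 - 5395*√22/6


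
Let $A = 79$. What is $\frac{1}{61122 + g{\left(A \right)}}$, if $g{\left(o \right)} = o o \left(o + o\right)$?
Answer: $\frac{1}{1047200} \approx 9.5493 \cdot 10^{-7}$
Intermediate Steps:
$g{\left(o \right)} = 2 o^{3}$ ($g{\left(o \right)} = o^{2} \cdot 2 o = 2 o^{3}$)
$\frac{1}{61122 + g{\left(A \right)}} = \frac{1}{61122 + 2 \cdot 79^{3}} = \frac{1}{61122 + 2 \cdot 493039} = \frac{1}{61122 + 986078} = \frac{1}{1047200}$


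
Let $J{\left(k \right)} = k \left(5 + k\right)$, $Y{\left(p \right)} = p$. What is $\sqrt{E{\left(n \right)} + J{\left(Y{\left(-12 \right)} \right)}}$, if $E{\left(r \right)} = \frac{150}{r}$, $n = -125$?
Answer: $\frac{3 \sqrt{230}}{5} \approx 9.0995$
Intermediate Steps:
$\sqrt{E{\left(n \right)} + J{\left(Y{\left(-12 \right)} \right)}} = \sqrt{\frac{150}{-125} - 12 \left(5 - 12\right)} = \sqrt{150 \left(- \frac{1}{125}\right) - -84} = \sqrt{- \frac{6}{5} + 84} = \sqrt{\frac{414}{5}} = \frac{3 \sqrt{230}}{5}$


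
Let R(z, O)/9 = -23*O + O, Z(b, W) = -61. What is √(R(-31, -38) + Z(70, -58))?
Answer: √7463 ≈ 86.389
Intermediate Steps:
R(z, O) = -198*O (R(z, O) = 9*(-23*O + O) = 9*(-22*O) = -198*O)
√(R(-31, -38) + Z(70, -58)) = √(-198*(-38) - 61) = √(7524 - 61) = √7463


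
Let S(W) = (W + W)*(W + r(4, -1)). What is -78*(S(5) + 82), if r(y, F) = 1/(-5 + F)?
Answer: -10166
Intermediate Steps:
S(W) = 2*W*(-1/6 + W) (S(W) = (W + W)*(W + 1/(-5 - 1)) = (2*W)*(W + 1/(-6)) = (2*W)*(W - 1/6) = (2*W)*(-1/6 + W) = 2*W*(-1/6 + W))
-78*(S(5) + 82) = -78*((1/3)*5*(-1 + 6*5) + 82) = -78*((1/3)*5*(-1 + 30) + 82) = -78*((1/3)*5*29 + 82) = -78*(145/3 + 82) = -78*391/3 = -10166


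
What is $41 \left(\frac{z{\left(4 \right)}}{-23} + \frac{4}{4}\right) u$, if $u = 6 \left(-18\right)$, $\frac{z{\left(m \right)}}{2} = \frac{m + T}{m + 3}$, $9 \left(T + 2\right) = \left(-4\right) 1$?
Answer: $- \frac{99876}{23} \approx -4342.4$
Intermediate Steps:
$T = - \frac{22}{9}$ ($T = -2 + \frac{\left(-4\right) 1}{9} = -2 + \frac{1}{9} \left(-4\right) = -2 - \frac{4}{9} = - \frac{22}{9} \approx -2.4444$)
$z{\left(m \right)} = \frac{2 \left(- \frac{22}{9} + m\right)}{3 + m}$ ($z{\left(m \right)} = 2 \frac{m - \frac{22}{9}}{m + 3} = 2 \frac{- \frac{22}{9} + m}{3 + m} = \frac{2 \left(- \frac{22}{9} + m\right)}{3 + m}$)
$u = -108$
$41 \left(\frac{z{\left(4 \right)}}{-23} + \frac{4}{4}\right) u = 41 \left(\frac{\frac{2}{9} \frac{1}{3 + 4} \left(-22 + 9 \cdot 4\right)}{-23} + \frac{4}{4}\right) \left(-108\right) = 41 \left(\frac{2 \left(-22 + 36\right)}{9 \cdot 7} \left(- \frac{1}{23}\right) + 4 \cdot \frac{1}{4}\right) \left(-108\right) = 41 \left(\frac{2}{9} \cdot \frac{1}{7} \cdot 14 \left(- \frac{1}{23}\right) + 1\right) \left(-108\right) = 41 \left(\frac{4}{9} \left(- \frac{1}{23}\right) + 1\right) \left(-108\right) = 41 \left(- \frac{4}{207} + 1\right) \left(-108\right) = 41 \cdot \frac{203}{207} \left(-108\right) = \frac{8323}{207} \left(-108\right) = - \frac{99876}{23}$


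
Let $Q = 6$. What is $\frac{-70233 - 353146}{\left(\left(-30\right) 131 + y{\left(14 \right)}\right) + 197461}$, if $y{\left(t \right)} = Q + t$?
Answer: $- \frac{423379}{193551} \approx -2.1874$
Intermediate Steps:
$y{\left(t \right)} = 6 + t$
$\frac{-70233 - 353146}{\left(\left(-30\right) 131 + y{\left(14 \right)}\right) + 197461} = \frac{-70233 - 353146}{\left(\left(-30\right) 131 + \left(6 + 14\right)\right) + 197461} = - \frac{423379}{\left(-3930 + 20\right) + 197461} = - \frac{423379}{-3910 + 197461} = - \frac{423379}{193551}$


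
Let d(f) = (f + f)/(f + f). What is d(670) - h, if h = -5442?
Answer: 5443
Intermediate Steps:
d(f) = 1 (d(f) = (2*f)/((2*f)) = (2*f)*(1/(2*f)) = 1)
d(670) - h = 1 - 1*(-5442) = 1 + 5442 = 5443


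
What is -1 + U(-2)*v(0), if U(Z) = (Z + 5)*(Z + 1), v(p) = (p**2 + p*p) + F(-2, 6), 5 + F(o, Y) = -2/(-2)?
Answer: 11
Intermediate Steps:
F(o, Y) = -4 (F(o, Y) = -5 - 2/(-2) = -5 - 2*(-1/2) = -5 + 1 = -4)
v(p) = -4 + 2*p**2 (v(p) = (p**2 + p*p) - 4 = (p**2 + p**2) - 4 = 2*p**2 - 4 = -4 + 2*p**2)
U(Z) = (1 + Z)*(5 + Z) (U(Z) = (5 + Z)*(1 + Z) = (1 + Z)*(5 + Z))
-1 + U(-2)*v(0) = -1 + (5 + (-2)**2 + 6*(-2))*(-4 + 2*0**2) = -1 + (5 + 4 - 12)*(-4 + 2*0) = -1 - 3*(-4 + 0) = -1 - 3*(-4) = -1 + 12 = 11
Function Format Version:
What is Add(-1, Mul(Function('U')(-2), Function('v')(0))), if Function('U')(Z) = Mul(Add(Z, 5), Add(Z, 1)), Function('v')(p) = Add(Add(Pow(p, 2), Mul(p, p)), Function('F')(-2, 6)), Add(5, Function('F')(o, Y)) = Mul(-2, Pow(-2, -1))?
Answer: 11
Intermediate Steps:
Function('F')(o, Y) = -4 (Function('F')(o, Y) = Add(-5, Mul(-2, Pow(-2, -1))) = Add(-5, Mul(-2, Rational(-1, 2))) = Add(-5, 1) = -4)
Function('v')(p) = Add(-4, Mul(2, Pow(p, 2))) (Function('v')(p) = Add(Add(Pow(p, 2), Mul(p, p)), -4) = Add(Add(Pow(p, 2), Pow(p, 2)), -4) = Add(Mul(2, Pow(p, 2)), -4) = Add(-4, Mul(2, Pow(p, 2))))
Function('U')(Z) = Mul(Add(1, Z), Add(5, Z)) (Function('U')(Z) = Mul(Add(5, Z), Add(1, Z)) = Mul(Add(1, Z), Add(5, Z)))
Add(-1, Mul(Function('U')(-2), Function('v')(0))) = Add(-1, Mul(Add(5, Pow(-2, 2), Mul(6, -2)), Add(-4, Mul(2, Pow(0, 2))))) = Add(-1, Mul(Add(5, 4, -12), Add(-4, Mul(2, 0)))) = Add(-1, Mul(-3, Add(-4, 0))) = Add(-1, Mul(-3, -4)) = Add(-1, 12) = 11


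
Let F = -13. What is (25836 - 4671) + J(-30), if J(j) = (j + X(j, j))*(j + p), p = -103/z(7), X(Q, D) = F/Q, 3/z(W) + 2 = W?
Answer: 488297/18 ≈ 27128.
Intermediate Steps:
z(W) = 3/(-2 + W)
X(Q, D) = -13/Q
p = -515/3 (p = -103/(3/(-2 + 7)) = -103/(3/5) = -103/(3*(⅕)) = -103/⅗ = -103*5/3 = -515/3 ≈ -171.67)
J(j) = (-515/3 + j)*(j - 13/j) (J(j) = (j - 13/j)*(j - 515/3) = (j - 13/j)*(-515/3 + j) = (-515/3 + j)*(j - 13/j))
(25836 - 4671) + J(-30) = (25836 - 4671) + (-13 + (-30)² - 515/3*(-30) + (6695/3)/(-30)) = 21165 + (-13 + 900 + 5150 + (6695/3)*(-1/30)) = 21165 + (-13 + 900 + 5150 - 1339/18) = 21165 + 107327/18 = 488297/18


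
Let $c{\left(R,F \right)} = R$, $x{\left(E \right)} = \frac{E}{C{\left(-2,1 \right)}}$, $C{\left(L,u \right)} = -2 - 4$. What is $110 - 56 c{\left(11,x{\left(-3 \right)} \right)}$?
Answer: $-506$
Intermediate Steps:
$C{\left(L,u \right)} = -6$
$x{\left(E \right)} = - \frac{E}{6}$ ($x{\left(E \right)} = \frac{E}{-6} = E \left(- \frac{1}{6}\right) = - \frac{E}{6}$)
$110 - 56 c{\left(11,x{\left(-3 \right)} \right)} = 110 - 616 = -506$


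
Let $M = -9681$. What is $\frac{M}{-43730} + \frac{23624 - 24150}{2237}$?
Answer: $- \frac{1345583}{97824010} \approx -0.013755$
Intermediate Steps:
$\frac{M}{-43730} + \frac{23624 - 24150}{2237} = - \frac{9681}{-43730} + \frac{23624 - 24150}{2237} = \left(-9681\right) \left(- \frac{1}{43730}\right) - \frac{526}{2237} = \frac{9681}{43730} - \frac{526}{2237} = - \frac{1345583}{97824010}$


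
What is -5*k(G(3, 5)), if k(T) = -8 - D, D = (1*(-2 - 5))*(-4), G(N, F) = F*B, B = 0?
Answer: 180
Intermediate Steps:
G(N, F) = 0 (G(N, F) = F*0 = 0)
D = 28 (D = (1*(-7))*(-4) = -7*(-4) = 28)
k(T) = -36 (k(T) = -8 - 1*28 = -8 - 28 = -36)
-5*k(G(3, 5)) = -5*(-36) = 180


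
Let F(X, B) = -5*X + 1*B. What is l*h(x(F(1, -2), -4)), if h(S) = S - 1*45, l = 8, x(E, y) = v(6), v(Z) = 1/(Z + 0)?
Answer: -1076/3 ≈ -358.67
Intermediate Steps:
F(X, B) = B - 5*X (F(X, B) = -5*X + B = B - 5*X)
v(Z) = 1/Z
x(E, y) = 1/6
h(S) = -45 + S (h(S) = S - 45 = -45 + S)
l*h(x(F(1, -2), -4)) = 8*(-45 + 1/6) = 8*(-269/6) = -1076/3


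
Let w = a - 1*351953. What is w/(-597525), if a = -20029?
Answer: 123994/199175 ≈ 0.62254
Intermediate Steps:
w = -371982 (w = -20029 - 1*351953 = -20029 - 351953 = -371982)
w/(-597525) = -371982/(-597525) = -371982*(-1/597525) = 123994/199175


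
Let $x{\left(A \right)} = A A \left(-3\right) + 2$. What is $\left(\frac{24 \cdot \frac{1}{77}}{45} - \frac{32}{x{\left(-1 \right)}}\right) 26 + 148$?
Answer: $\frac{1132108}{1155} \approx 980.18$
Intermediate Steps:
$x{\left(A \right)} = 2 - 3 A^{2}$ ($x{\left(A \right)} = A^{2} \left(-3\right) + 2 = - 3 A^{2} + 2 = 2 - 3 A^{2}$)
$\left(\frac{24 \cdot \frac{1}{77}}{45} - \frac{32}{x{\left(-1 \right)}}\right) 26 + 148 = \left(\frac{24 \cdot \frac{1}{77}}{45} - \frac{32}{2 - 3 \left(-1\right)^{2}}\right) 26 + 148 = \left(24 \cdot \frac{1}{77} \cdot \frac{1}{45} - \frac{32}{2 - 3}\right) 26 + 148 = \left(\frac{24}{77} \cdot \frac{1}{45} - \frac{32}{2 - 3}\right) 26 + 148 = \left(\frac{8}{1155} - \frac{32}{-1}\right) 26 + 148 = \left(\frac{8}{1155} - -32\right) 26 + 148 = \left(\frac{8}{1155} + 32\right) 26 + 148 = \frac{36968}{1155} \cdot 26 + 148 = \frac{961168}{1155} + 148 = \frac{1132108}{1155}$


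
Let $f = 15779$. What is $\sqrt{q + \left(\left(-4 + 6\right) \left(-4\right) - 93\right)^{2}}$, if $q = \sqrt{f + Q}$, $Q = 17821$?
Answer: $\sqrt{10201 + 40 \sqrt{21}} \approx 101.9$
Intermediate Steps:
$q = 40 \sqrt{21}$ ($q = \sqrt{15779 + 17821} = \sqrt{33600} = 40 \sqrt{21} \approx 183.3$)
$\sqrt{q + \left(\left(-4 + 6\right) \left(-4\right) - 93\right)^{2}} = \sqrt{40 \sqrt{21} + \left(\left(-4 + 6\right) \left(-4\right) - 93\right)^{2}} = \sqrt{40 \sqrt{21} + \left(2 \left(-4\right) - 93\right)^{2}} = \sqrt{40 \sqrt{21} + \left(-8 - 93\right)^{2}} = \sqrt{40 \sqrt{21} + \left(-101\right)^{2}} = \sqrt{40 \sqrt{21} + 10201} = \sqrt{10201 + 40 \sqrt{21}}$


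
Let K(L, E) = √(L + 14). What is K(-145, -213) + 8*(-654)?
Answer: -5232 + I*√131 ≈ -5232.0 + 11.446*I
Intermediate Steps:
K(L, E) = √(14 + L)
K(-145, -213) + 8*(-654) = √(14 - 145) + 8*(-654) = √(-131) - 5232 = I*√131 - 5232 = -5232 + I*√131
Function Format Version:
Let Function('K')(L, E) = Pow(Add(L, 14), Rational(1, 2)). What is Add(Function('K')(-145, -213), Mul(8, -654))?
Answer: Add(-5232, Mul(I, Pow(131, Rational(1, 2)))) ≈ Add(-5232.0, Mul(11.446, I))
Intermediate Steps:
Function('K')(L, E) = Pow(Add(14, L), Rational(1, 2))
Add(Function('K')(-145, -213), Mul(8, -654)) = Add(Pow(Add(14, -145), Rational(1, 2)), Mul(8, -654)) = Add(Pow(-131, Rational(1, 2)), -5232) = Add(Mul(I, Pow(131, Rational(1, 2))), -5232) = Add(-5232, Mul(I, Pow(131, Rational(1, 2))))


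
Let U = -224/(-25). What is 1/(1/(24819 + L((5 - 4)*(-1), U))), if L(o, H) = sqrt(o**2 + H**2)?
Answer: 24819 + sqrt(50801)/25 ≈ 24828.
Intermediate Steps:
U = 224/25 (U = -224*(-1/25) = 224/25 ≈ 8.9600)
L(o, H) = sqrt(H**2 + o**2)
1/(1/(24819 + L((5 - 4)*(-1), U))) = 1/(1/(24819 + sqrt((224/25)**2 + ((5 - 4)*(-1))**2))) = 1/(1/(24819 + sqrt(50176/625 + (1*(-1))**2))) = 1/(1/(24819 + sqrt(50176/625 + (-1)**2))) = 1/(1/(24819 + sqrt(50176/625 + 1))) = 1/(1/(24819 + sqrt(50801/625))) = 1/(1/(24819 + sqrt(50801)/25)) = 24819 + sqrt(50801)/25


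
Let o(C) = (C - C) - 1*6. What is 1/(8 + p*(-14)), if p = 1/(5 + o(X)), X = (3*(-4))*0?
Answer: 1/22 ≈ 0.045455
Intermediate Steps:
X = 0 (X = -12*0 = 0)
o(C) = -6 (o(C) = 0 - 6 = -6)
p = -1 (p = 1/(5 - 6) = 1/(-1) = -1)
1/(8 + p*(-14)) = 1/(8 - 1*(-14)) = 1/(8 + 14) = 1/22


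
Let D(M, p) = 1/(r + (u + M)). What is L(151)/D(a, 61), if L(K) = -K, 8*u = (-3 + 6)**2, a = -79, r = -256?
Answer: 403321/8 ≈ 50415.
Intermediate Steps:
u = 9/8 (u = (-3 + 6)**2/8 = (1/8)*3**2 = (1/8)*9 = 9/8 ≈ 1.1250)
D(M, p) = 1/(-2039/8 + M) (D(M, p) = 1/(-256 + (9/8 + M)) = 1/(-2039/8 + M))
L(151)/D(a, 61) = (-1*151)/((8/(-2039 + 8*(-79)))) = -151/(8/(-2039 - 632)) = -151/(8/(-2671)) = -151/(8*(-1/2671)) = -151/(-8/2671) = -151*(-2671/8) = 403321/8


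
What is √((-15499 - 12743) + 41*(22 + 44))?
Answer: 8*I*√399 ≈ 159.8*I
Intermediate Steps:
√((-15499 - 12743) + 41*(22 + 44)) = √(-28242 + 41*66) = √(-28242 + 2706) = √(-25536) = 8*I*√399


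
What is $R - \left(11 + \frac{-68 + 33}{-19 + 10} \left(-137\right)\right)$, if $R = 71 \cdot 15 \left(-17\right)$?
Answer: $- \frac{158249}{9} \approx -17583.0$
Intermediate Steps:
$R = -18105$ ($R = 1065 \left(-17\right) = -18105$)
$R - \left(11 + \frac{-68 + 33}{-19 + 10} \left(-137\right)\right) = -18105 - \left(11 + \frac{-68 + 33}{-19 + 10} \left(-137\right)\right) = -18105 - \left(11 + - \frac{35}{-9} \left(-137\right)\right) = -18105 - \left(11 + \left(-35\right) \left(- \frac{1}{9}\right) \left(-137\right)\right) = -18105 - \left(11 + \frac{35}{9} \left(-137\right)\right) = -18105 - \left(11 - \frac{4795}{9}\right) = -18105 - - \frac{4696}{9} = -18105 + \frac{4696}{9} = - \frac{158249}{9}$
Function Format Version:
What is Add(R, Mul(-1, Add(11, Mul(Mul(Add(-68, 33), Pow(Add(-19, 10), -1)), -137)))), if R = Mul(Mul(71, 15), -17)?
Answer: Rational(-158249, 9) ≈ -17583.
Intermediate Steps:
R = -18105 (R = Mul(1065, -17) = -18105)
Add(R, Mul(-1, Add(11, Mul(Mul(Add(-68, 33), Pow(Add(-19, 10), -1)), -137)))) = Add(-18105, Mul(-1, Add(11, Mul(Mul(Add(-68, 33), Pow(Add(-19, 10), -1)), -137)))) = Add(-18105, Mul(-1, Add(11, Mul(Mul(-35, Pow(-9, -1)), -137)))) = Add(-18105, Mul(-1, Add(11, Mul(Mul(-35, Rational(-1, 9)), -137)))) = Add(-18105, Mul(-1, Add(11, Mul(Rational(35, 9), -137)))) = Add(-18105, Mul(-1, Add(11, Rational(-4795, 9)))) = Add(-18105, Mul(-1, Rational(-4696, 9))) = Add(-18105, Rational(4696, 9)) = Rational(-158249, 9)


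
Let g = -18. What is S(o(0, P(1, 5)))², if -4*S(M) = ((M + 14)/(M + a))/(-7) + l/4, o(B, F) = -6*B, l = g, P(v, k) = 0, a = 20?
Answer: 529/400 ≈ 1.3225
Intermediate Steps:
l = -18
S(M) = 9/8 + (14 + M)/(28*(20 + M)) (S(M) = -(((M + 14)/(M + 20))/(-7) - 18/4)/4 = -(((14 + M)/(20 + M))*(-⅐) - 18*¼)/4 = -(((14 + M)/(20 + M))*(-⅐) - 9/2)/4 = -(-(14 + M)/(7*(20 + M)) - 9/2)/4 = -(-9/2 - (14 + M)/(7*(20 + M)))/4 = 9/8 + (14 + M)/(28*(20 + M)))
S(o(0, P(1, 5)))² = ((1288 + 65*(-6*0))/(56*(20 - 6*0)))² = ((1288 + 65*0)/(56*(20 + 0)))² = ((1/56)*(1288 + 0)/20)² = ((1/56)*(1/20)*1288)² = (23/20)² = 529/400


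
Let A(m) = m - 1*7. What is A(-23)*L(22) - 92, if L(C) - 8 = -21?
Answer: 298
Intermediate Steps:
A(m) = -7 + m (A(m) = m - 7 = -7 + m)
L(C) = -13 (L(C) = 8 - 21 = -13)
A(-23)*L(22) - 92 = (-7 - 23)*(-13) - 92 = -30*(-13) - 92 = 390 - 92 = 298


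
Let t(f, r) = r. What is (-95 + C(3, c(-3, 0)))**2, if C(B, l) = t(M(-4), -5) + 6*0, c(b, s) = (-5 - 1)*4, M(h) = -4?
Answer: 10000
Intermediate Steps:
c(b, s) = -24 (c(b, s) = -6*4 = -24)
C(B, l) = -5 (C(B, l) = -5 + 6*0 = -5 + 0 = -5)
(-95 + C(3, c(-3, 0)))**2 = (-95 - 5)**2 = (-100)**2 = 10000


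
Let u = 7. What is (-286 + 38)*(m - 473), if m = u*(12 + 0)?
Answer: 96472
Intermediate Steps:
m = 84 (m = 7*(12 + 0) = 7*12 = 84)
(-286 + 38)*(m - 473) = (-286 + 38)*(84 - 473) = -248*(-389) = 96472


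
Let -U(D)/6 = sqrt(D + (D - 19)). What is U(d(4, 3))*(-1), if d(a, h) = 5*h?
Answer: 6*sqrt(11) ≈ 19.900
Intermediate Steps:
U(D) = -6*sqrt(-19 + 2*D) (U(D) = -6*sqrt(D + (D - 19)) = -6*sqrt(D + (-19 + D)) = -6*sqrt(-19 + 2*D))
U(d(4, 3))*(-1) = -6*sqrt(-19 + 2*(5*3))*(-1) = -6*sqrt(-19 + 2*15)*(-1) = -6*sqrt(-19 + 30)*(-1) = -6*sqrt(11)*(-1) = 6*sqrt(11)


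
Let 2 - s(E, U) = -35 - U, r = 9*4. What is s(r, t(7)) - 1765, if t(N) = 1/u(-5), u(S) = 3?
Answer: -5183/3 ≈ -1727.7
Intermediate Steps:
r = 36
t(N) = 1/3
s(E, U) = 37 + U (s(E, U) = 2 - (-35 - U) = 2 + (35 + U) = 37 + U)
s(r, t(7)) - 1765 = (37 + 1/3) - 1765 = 112/3 - 1765 = -5183/3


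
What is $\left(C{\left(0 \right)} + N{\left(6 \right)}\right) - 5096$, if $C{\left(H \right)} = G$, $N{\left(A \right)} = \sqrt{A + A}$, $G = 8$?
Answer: $-5088 + 2 \sqrt{3} \approx -5084.5$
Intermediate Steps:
$N{\left(A \right)} = \sqrt{2} \sqrt{A}$ ($N{\left(A \right)} = \sqrt{2 A} = \sqrt{2} \sqrt{A}$)
$C{\left(H \right)} = 8$
$\left(C{\left(0 \right)} + N{\left(6 \right)}\right) - 5096 = \left(8 + \sqrt{2} \sqrt{6}\right) - 5096 = \left(8 + 2 \sqrt{3}\right) - 5096 = -5088 + 2 \sqrt{3}$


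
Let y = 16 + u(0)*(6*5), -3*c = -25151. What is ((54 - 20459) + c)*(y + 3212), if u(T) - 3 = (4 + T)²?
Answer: -45657024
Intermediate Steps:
u(T) = 3 + (4 + T)²
c = 25151/3 (c = -⅓*(-25151) = 25151/3 ≈ 8383.7)
y = 586 (y = 16 + (3 + (4 + 0)²)*(6*5) = 16 + (3 + 4²)*30 = 16 + (3 + 16)*30 = 16 + 19*30 = 16 + 570 = 586)
((54 - 20459) + c)*(y + 3212) = ((54 - 20459) + 25151/3)*(586 + 3212) = (-20405 + 25151/3)*3798 = -36064/3*3798 = -45657024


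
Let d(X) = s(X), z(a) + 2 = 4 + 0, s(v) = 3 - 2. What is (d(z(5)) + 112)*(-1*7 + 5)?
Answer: -226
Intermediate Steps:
s(v) = 1
z(a) = 2 (z(a) = -2 + (4 + 0) = -2 + 4 = 2)
d(X) = 1
(d(z(5)) + 112)*(-1*7 + 5) = (1 + 112)*(-1*7 + 5) = 113*(-7 + 5) = 113*(-2) = -226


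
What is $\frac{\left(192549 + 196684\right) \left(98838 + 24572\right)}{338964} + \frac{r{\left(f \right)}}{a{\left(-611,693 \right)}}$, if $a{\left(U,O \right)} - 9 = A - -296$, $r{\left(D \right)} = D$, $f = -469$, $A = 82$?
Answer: $\frac{3098246776499}{21863178} \approx 1.4171 \cdot 10^{5}$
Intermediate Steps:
$a{\left(U,O \right)} = 387$ ($a{\left(U,O \right)} = 9 + \left(82 - -296\right) = 9 + \left(82 + 296\right) = 9 + 378 = 387$)
$\frac{\left(192549 + 196684\right) \left(98838 + 24572\right)}{338964} + \frac{r{\left(f \right)}}{a{\left(-611,693 \right)}} = \frac{\left(192549 + 196684\right) \left(98838 + 24572\right)}{338964} - \frac{469}{387} = 389233 \cdot 123410 \cdot \frac{1}{338964} - \frac{469}{387} = 48035244530 \cdot \frac{1}{338964} - \frac{469}{387} = \frac{24017622265}{169482} - \frac{469}{387} = \frac{3098246776499}{21863178}$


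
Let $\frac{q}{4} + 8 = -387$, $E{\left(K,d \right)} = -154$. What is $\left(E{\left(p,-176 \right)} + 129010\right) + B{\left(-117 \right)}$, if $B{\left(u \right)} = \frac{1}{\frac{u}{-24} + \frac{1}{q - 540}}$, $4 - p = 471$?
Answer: $\frac{665800012}{5167} \approx 1.2886 \cdot 10^{5}$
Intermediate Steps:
$p = -467$ ($p = 4 - 471 = -467$)
$q = -1580$ ($q = -32 + 4 \left(-387\right) = -32 - 1548 = -1580$)
$B{\left(u \right)} = \frac{1}{- \frac{1}{2120} - \frac{u}{24}}$ ($B{\left(u \right)} = \frac{1}{\frac{u}{-24} + \frac{1}{-1580 - 540}} = \frac{1}{u \left(- \frac{1}{24}\right) + \frac{1}{-2120}} = \frac{1}{- \frac{u}{24} - \frac{1}{2120}} = \frac{1}{- \frac{1}{2120} - \frac{u}{24}}$)
$\left(E{\left(p,-176 \right)} + 129010\right) + B{\left(-117 \right)} = \left(-154 + 129010\right) - \frac{6360}{3 + 265 \left(-117\right)} = 128856 - \frac{6360}{3 - 31005} = 128856 - \frac{6360}{-31002} = 128856 - - \frac{1060}{5167} = 128856 + \frac{1060}{5167} = \frac{665800012}{5167}$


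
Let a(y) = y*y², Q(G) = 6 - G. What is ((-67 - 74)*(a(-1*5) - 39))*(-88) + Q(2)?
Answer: -2034908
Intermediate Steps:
a(y) = y³
((-67 - 74)*(a(-1*5) - 39))*(-88) + Q(2) = ((-67 - 74)*((-1*5)³ - 39))*(-88) + (6 - 1*2) = -141*((-5)³ - 39)*(-88) + (6 - 2) = -141*(-125 - 39)*(-88) + 4 = -141*(-164)*(-88) + 4 = 23124*(-88) + 4 = -2034912 + 4 = -2034908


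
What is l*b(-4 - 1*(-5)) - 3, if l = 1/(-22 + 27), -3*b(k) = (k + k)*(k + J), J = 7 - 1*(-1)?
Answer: -21/5 ≈ -4.2000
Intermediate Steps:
J = 8 (J = 7 + 1 = 8)
b(k) = -2*k*(8 + k)/3 (b(k) = -(k + k)*(k + 8)/3 = -2*k*(8 + k)/3)
l = ⅕ (l = 1/5 = ⅕ ≈ 0.20000)
l*b(-4 - 1*(-5)) - 3 = (-2*(-4 - 1*(-5))*(8 + (-4 - 1*(-5)))/3)/5 - 3 = (-2*(-4 + 5)*(8 + (-4 + 5))/3)/5 - 3 = (-⅔*1*(8 + 1))/5 - 3 = (-⅔*1*9)/5 - 3 = (⅕)*(-6) - 3 = -6/5 - 3 = -21/5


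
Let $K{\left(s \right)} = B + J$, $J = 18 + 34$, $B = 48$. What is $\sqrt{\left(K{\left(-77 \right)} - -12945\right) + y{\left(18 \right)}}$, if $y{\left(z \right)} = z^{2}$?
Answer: $\sqrt{13369} \approx 115.62$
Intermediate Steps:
$J = 52$
$K{\left(s \right)} = 100$ ($K{\left(s \right)} = 48 + 52 = 100$)
$\sqrt{\left(K{\left(-77 \right)} - -12945\right) + y{\left(18 \right)}} = \sqrt{\left(100 - -12945\right) + 18^{2}} = \sqrt{\left(100 + 12945\right) + 324} = \sqrt{13045 + 324} = \sqrt{13369}$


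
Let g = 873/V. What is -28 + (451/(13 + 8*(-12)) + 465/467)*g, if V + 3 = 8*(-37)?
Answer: -174331886/11589539 ≈ -15.042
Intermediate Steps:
V = -299 (V = -3 + 8*(-37) = -3 - 296 = -299)
g = -873/299 (g = 873/(-299) = 873*(-1/299) = -873/299 ≈ -2.9197)
-28 + (451/(13 + 8*(-12)) + 465/467)*g = -28 + (451/(13 + 8*(-12)) + 465/467)*(-873/299) = -28 + (451/(13 - 96) + 465*(1/467))*(-873/299) = -28 + (451/(-83) + 465/467)*(-873/299) = -28 + (451*(-1/83) + 465/467)*(-873/299) = -28 + (-451/83 + 465/467)*(-873/299) = -28 - 172022/38761*(-873/299) = -28 + 150175206/11589539 = -174331886/11589539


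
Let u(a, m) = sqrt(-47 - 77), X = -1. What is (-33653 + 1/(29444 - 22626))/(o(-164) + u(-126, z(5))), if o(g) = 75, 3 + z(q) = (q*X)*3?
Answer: -17208461475/39196682 + 229446153*I*sqrt(31)/19598341 ≈ -439.03 + 65.184*I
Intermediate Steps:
z(q) = -3 - 3*q (z(q) = -3 + (q*(-1))*3 = -3 - q*3 = -3 - 3*q)
u(a, m) = 2*I*sqrt(31) (u(a, m) = sqrt(-124) = 2*I*sqrt(31))
(-33653 + 1/(29444 - 22626))/(o(-164) + u(-126, z(5))) = (-33653 + 1/(29444 - 22626))/(75 + 2*I*sqrt(31)) = (-33653 + 1/6818)/(75 + 2*I*sqrt(31)) = -229446153/(6818*(75 + 2*I*sqrt(31)))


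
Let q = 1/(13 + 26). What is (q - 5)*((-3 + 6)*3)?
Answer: -582/13 ≈ -44.769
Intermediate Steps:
q = 1/39 ≈ 0.025641
(q - 5)*((-3 + 6)*3) = (1/39 - 5)*((-3 + 6)*3) = -194*3/13 = -194/39*9 = -582/13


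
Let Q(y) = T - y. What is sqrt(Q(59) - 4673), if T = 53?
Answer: I*sqrt(4679) ≈ 68.403*I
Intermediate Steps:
Q(y) = 53 - y
sqrt(Q(59) - 4673) = sqrt((53 - 1*59) - 4673) = sqrt((53 - 59) - 4673) = sqrt(-6 - 4673) = sqrt(-4679) = I*sqrt(4679)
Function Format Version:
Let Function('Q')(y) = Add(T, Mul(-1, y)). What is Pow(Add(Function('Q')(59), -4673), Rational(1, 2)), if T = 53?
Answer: Mul(I, Pow(4679, Rational(1, 2))) ≈ Mul(68.403, I)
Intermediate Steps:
Function('Q')(y) = Add(53, Mul(-1, y))
Pow(Add(Function('Q')(59), -4673), Rational(1, 2)) = Pow(Add(Add(53, Mul(-1, 59)), -4673), Rational(1, 2)) = Pow(Add(Add(53, -59), -4673), Rational(1, 2)) = Pow(Add(-6, -4673), Rational(1, 2)) = Pow(-4679, Rational(1, 2)) = Mul(I, Pow(4679, Rational(1, 2)))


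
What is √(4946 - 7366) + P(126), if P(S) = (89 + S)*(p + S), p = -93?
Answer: 7095 + 22*I*√5 ≈ 7095.0 + 49.193*I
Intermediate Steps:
P(S) = (-93 + S)*(89 + S) (P(S) = (89 + S)*(-93 + S) = (-93 + S)*(89 + S))
√(4946 - 7366) + P(126) = √(4946 - 7366) + (-8277 + 126² - 4*126) = √(-2420) + (-8277 + 15876 - 504) = 22*I*√5 + 7095 = 7095 + 22*I*√5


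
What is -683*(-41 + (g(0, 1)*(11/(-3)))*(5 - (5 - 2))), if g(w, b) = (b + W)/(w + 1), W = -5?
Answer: 23905/3 ≈ 7968.3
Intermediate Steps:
g(w, b) = (-5 + b)/(1 + w) (g(w, b) = (b - 5)/(w + 1) = (-5 + b)/(1 + w))
-683*(-41 + (g(0, 1)*(11/(-3)))*(5 - (5 - 2))) = -683*(-41 + (((-5 + 1)/(1 + 0))*(11/(-3)))*(5 - (5 - 2))) = -683*(-41 + ((-4/1)*(11*(-⅓)))*(5 - 1*3)) = -683*(-41 + ((1*(-4))*(-11/3))*(5 - 3)) = -683*(-41 - 4*(-11/3)*2) = -683*(-41 + (44/3)*2) = -683*(-41 + 88/3) = -683*(-35/3) = 23905/3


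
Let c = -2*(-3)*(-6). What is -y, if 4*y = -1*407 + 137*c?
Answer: 5339/4 ≈ 1334.8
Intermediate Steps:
c = -36 (c = 6*(-6) = -36)
y = -5339/4 (y = (-1*407 + 137*(-36))/4 = (-407 - 4932)/4 = (¼)*(-5339) = -5339/4 ≈ -1334.8)
-y = -1*(-5339/4) = 5339/4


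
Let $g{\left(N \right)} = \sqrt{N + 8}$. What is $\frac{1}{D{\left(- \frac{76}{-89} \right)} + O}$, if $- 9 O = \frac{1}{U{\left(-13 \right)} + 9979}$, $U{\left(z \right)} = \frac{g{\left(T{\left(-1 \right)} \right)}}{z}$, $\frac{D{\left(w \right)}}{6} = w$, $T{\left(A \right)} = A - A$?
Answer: $\frac{55322229509856045}{283448110492456873} + \frac{1853514 \sqrt{2}}{283448110492456873} \approx 0.19518$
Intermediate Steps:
$T{\left(A \right)} = 0$
$g{\left(N \right)} = \sqrt{8 + N}$
$D{\left(w \right)} = 6 w$
$U{\left(z \right)} = \frac{2 \sqrt{2}}{z}$ ($U{\left(z \right)} = \frac{\sqrt{8 + 0}}{z} = \frac{\sqrt{8}}{z} = \frac{2 \sqrt{2}}{z}$)
$O = - \frac{1}{9 \left(9979 - \frac{2 \sqrt{2}}{13}\right)}$ ($O = - \frac{1}{9 \left(\frac{2 \sqrt{2}}{-13} + 9979\right)} = - \frac{1}{9 \left(2 \sqrt{2} \left(- \frac{1}{13}\right) + 9979\right)} = - \frac{1}{9 \left(- \frac{2 \sqrt{2}}{13} + 9979\right)} = - \frac{1}{9 \left(9979 - \frac{2 \sqrt{2}}{13}\right)} \approx -1.1135 \cdot 10^{-5}$)
$\frac{1}{D{\left(- \frac{76}{-89} \right)} + O} = \frac{1}{6 \left(- \frac{76}{-89}\right) - \left(\frac{1686451}{151461850689} + \frac{26 \sqrt{2}}{151461850689}\right)} = \frac{1}{6 \left(\left(-76\right) \left(- \frac{1}{89}\right)\right) - \left(\frac{1686451}{151461850689} + \frac{26 \sqrt{2}}{151461850689}\right)} = \frac{1}{6 \cdot \frac{76}{89} - \left(\frac{1686451}{151461850689} + \frac{26 \sqrt{2}}{151461850689}\right)} = \frac{1}{\frac{456}{89} - \left(\frac{1686451}{151461850689} + \frac{26 \sqrt{2}}{151461850689}\right)} = \frac{1}{\frac{69066453820045}{13480104711321} - \frac{26 \sqrt{2}}{151461850689}}$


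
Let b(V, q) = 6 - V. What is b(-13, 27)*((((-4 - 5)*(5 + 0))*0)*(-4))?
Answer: 0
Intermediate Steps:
b(-13, 27)*((((-4 - 5)*(5 + 0))*0)*(-4)) = (6 - 1*(-13))*((((-4 - 5)*(5 + 0))*0)*(-4)) = (6 + 13)*((-9*5*0)*(-4)) = 19*(-45*0*(-4)) = 19*(0*(-4)) = 19*0 = 0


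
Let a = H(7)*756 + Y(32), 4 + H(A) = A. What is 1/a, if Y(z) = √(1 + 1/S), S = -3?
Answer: 3402/7715735 - √6/15431470 ≈ 0.00044076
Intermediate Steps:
H(A) = -4 + A
Y(z) = √6/3 (Y(z) = √(1 + 1/(-3)) = √(1 - ⅓) = √(⅔) = √6/3)
a = 2268 + √6/3 (a = (-4 + 7)*756 + √6/3 = 3*756 + √6/3 = 2268 + √6/3 ≈ 2268.8)
1/a = 1/(2268 + √6/3)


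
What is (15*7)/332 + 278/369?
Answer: 131041/122508 ≈ 1.0697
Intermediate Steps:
(15*7)/332 + 278/369 = 105*(1/332) + 278*(1/369) = 105/332 + 278/369 = 131041/122508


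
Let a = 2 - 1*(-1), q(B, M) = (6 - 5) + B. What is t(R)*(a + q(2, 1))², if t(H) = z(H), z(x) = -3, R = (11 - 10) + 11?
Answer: -108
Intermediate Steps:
R = 12 (R = 1 + 11 = 12)
q(B, M) = 1 + B
t(H) = -3
a = 3 (a = 2 + 1 = 3)
t(R)*(a + q(2, 1))² = -3*(3 + (1 + 2))² = -3*(3 + 3)² = -3*6² = -3*36 = -108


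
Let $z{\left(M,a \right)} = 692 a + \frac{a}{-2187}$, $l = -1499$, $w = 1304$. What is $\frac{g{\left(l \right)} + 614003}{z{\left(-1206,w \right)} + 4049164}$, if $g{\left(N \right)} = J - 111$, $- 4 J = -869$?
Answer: $\frac{5372227719}{43315996720} \approx 0.12402$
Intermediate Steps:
$J = \frac{869}{4}$ ($J = \left(- \frac{1}{4}\right) \left(-869\right) = \frac{869}{4} \approx 217.25$)
$g{\left(N \right)} = \frac{425}{4}$ ($g{\left(N \right)} = \frac{869}{4} - 111 = \frac{425}{4}$)
$z{\left(M,a \right)} = \frac{1513403 a}{2187}$ ($z{\left(M,a \right)} = 692 a + a \left(- \frac{1}{2187}\right) = 692 a - \frac{a}{2187} = \frac{1513403 a}{2187}$)
$\frac{g{\left(l \right)} + 614003}{z{\left(-1206,w \right)} + 4049164} = \frac{\frac{425}{4} + 614003}{\frac{1513403}{2187} \cdot 1304 + 4049164} = \frac{2456437}{4 \left(\frac{1973477512}{2187} + 4049164\right)} = \frac{2456437}{4 \cdot \frac{10828999180}{2187}} = \frac{2456437}{4} \cdot \frac{2187}{10828999180} = \frac{5372227719}{43315996720}$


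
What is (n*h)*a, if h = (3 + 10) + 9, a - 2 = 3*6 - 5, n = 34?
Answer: 11220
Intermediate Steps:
a = 15 (a = 2 + (3*6 - 5) = 2 + (18 - 5) = 2 + 13 = 15)
h = 22 (h = 13 + 9 = 22)
(n*h)*a = (34*22)*15 = 748*15 = 11220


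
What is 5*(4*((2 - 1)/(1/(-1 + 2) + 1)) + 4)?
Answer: 30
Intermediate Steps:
5*(4*((2 - 1)/(1/(-1 + 2) + 1)) + 4) = 5*(4*(1/(1/1 + 1)) + 4) = 5*(4*(1/(1 + 1)) + 4) = 5*(4*(1/2) + 4) = 5*(4*(1*(½)) + 4) = 5*(4*(½) + 4) = 5*(2 + 4) = 5*6 = 30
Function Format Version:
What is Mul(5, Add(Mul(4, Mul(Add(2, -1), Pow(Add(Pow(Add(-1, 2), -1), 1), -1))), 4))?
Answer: 30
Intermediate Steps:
Mul(5, Add(Mul(4, Mul(Add(2, -1), Pow(Add(Pow(Add(-1, 2), -1), 1), -1))), 4)) = Mul(5, Add(Mul(4, Mul(1, Pow(Add(Pow(1, -1), 1), -1))), 4)) = Mul(5, Add(Mul(4, Mul(1, Pow(Add(1, 1), -1))), 4)) = Mul(5, Add(Mul(4, Mul(1, Pow(2, -1))), 4)) = Mul(5, Add(Mul(4, Mul(1, Rational(1, 2))), 4)) = Mul(5, Add(Mul(4, Rational(1, 2)), 4)) = Mul(5, Add(2, 4)) = Mul(5, 6) = 30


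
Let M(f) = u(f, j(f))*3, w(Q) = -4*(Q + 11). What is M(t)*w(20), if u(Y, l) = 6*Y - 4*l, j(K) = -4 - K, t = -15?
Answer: 49848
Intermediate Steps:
w(Q) = -44 - 4*Q (w(Q) = -4*(11 + Q) = -44 - 4*Q)
u(Y, l) = -4*l + 6*Y
M(f) = 48 + 30*f (M(f) = (-4*(-4 - f) + 6*f)*3 = ((16 + 4*f) + 6*f)*3 = (16 + 10*f)*3 = 48 + 30*f)
M(t)*w(20) = (48 + 30*(-15))*(-44 - 4*20) = (48 - 450)*(-44 - 80) = -402*(-124) = 49848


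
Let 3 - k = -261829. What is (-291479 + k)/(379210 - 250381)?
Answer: -29647/128829 ≈ -0.23013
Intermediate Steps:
k = 261832 (k = 3 - 1*(-261829) = 3 + 261829 = 261832)
(-291479 + k)/(379210 - 250381) = (-291479 + 261832)/(379210 - 250381) = -29647/128829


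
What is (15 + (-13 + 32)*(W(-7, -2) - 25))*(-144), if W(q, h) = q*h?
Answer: 27936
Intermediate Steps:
W(q, h) = h*q
(15 + (-13 + 32)*(W(-7, -2) - 25))*(-144) = (15 + (-13 + 32)*(-2*(-7) - 25))*(-144) = (15 + 19*(14 - 25))*(-144) = (15 + 19*(-11))*(-144) = (15 - 209)*(-144) = -194*(-144) = 27936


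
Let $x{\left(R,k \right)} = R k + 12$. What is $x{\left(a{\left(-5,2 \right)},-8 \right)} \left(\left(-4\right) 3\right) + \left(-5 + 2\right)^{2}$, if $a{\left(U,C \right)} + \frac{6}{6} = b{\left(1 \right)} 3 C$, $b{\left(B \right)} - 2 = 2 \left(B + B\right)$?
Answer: $3225$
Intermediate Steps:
$b{\left(B \right)} = 2 + 4 B$ ($b{\left(B \right)} = 2 + 2 \left(B + B\right) = 2 + 2 \cdot 2 B = 2 + 4 B$)
$a{\left(U,C \right)} = -1 + 18 C$ ($a{\left(U,C \right)} = -1 + \left(2 + 4 \cdot 1\right) 3 C = -1 + \left(2 + 4\right) 3 C = -1 + 6 \cdot 3 C = -1 + 18 C$)
$x{\left(R,k \right)} = 12 + R k$
$x{\left(a{\left(-5,2 \right)},-8 \right)} \left(\left(-4\right) 3\right) + \left(-5 + 2\right)^{2} = \left(12 + \left(-1 + 18 \cdot 2\right) \left(-8\right)\right) \left(\left(-4\right) 3\right) + \left(-5 + 2\right)^{2} = \left(12 + \left(-1 + 36\right) \left(-8\right)\right) \left(-12\right) + \left(-3\right)^{2} = \left(12 + 35 \left(-8\right)\right) \left(-12\right) + 9 = \left(12 - 280\right) \left(-12\right) + 9 = \left(-268\right) \left(-12\right) + 9 = 3216 + 9 = 3225$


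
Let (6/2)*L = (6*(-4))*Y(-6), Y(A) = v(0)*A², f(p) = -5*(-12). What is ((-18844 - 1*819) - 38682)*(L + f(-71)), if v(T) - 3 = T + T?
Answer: 46909380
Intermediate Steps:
f(p) = 60
v(T) = 3 + 2*T (v(T) = 3 + (T + T) = 3 + 2*T)
Y(A) = 3*A² (Y(A) = (3 + 2*0)*A² = (3 + 0)*A² = 3*A²)
L = -864 (L = ((6*(-4))*(3*(-6)²))/3 = (-72*36)/3 = (-24*108)/3 = (⅓)*(-2592) = -864)
((-18844 - 1*819) - 38682)*(L + f(-71)) = ((-18844 - 1*819) - 38682)*(-864 + 60) = ((-18844 - 819) - 38682)*(-804) = (-19663 - 38682)*(-804) = -58345*(-804) = 46909380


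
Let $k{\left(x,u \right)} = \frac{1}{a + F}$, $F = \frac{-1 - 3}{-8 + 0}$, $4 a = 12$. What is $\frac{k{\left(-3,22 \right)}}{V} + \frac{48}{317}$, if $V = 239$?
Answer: $\frac{80938}{530341} \approx 0.15262$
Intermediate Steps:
$a = 3$ ($a = \frac{1}{4} \cdot 12 = 3$)
$F = \frac{1}{2}$ ($F = - \frac{4}{-8} = \left(-4\right) \left(- \frac{1}{8}\right) = \frac{1}{2} \approx 0.5$)
$k{\left(x,u \right)} = \frac{2}{7}$ ($k{\left(x,u \right)} = \frac{1}{3 + \frac{1}{2}} = \frac{1}{\frac{7}{2}} = \frac{2}{7}$)
$\frac{k{\left(-3,22 \right)}}{V} + \frac{48}{317} = \frac{2}{7 \cdot 239} + \frac{48}{317} = \frac{2}{7} \cdot \frac{1}{239} + 48 \cdot \frac{1}{317} = \frac{2}{1673} + \frac{48}{317} = \frac{80938}{530341}$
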